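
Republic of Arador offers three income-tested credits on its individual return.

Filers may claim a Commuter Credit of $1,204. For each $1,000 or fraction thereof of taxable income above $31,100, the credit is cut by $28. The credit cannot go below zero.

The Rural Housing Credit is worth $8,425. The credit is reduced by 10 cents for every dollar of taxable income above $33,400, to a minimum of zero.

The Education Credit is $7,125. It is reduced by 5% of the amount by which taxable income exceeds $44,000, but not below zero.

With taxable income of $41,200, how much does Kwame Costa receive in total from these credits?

Commuter Credit: income exceeds $31,100 by $10,100, which is 11 full-or-partial $1,000 increments; reduction = 11 × $28 = $308, leaving $896.
Rural Housing Credit: 10% of the $7,800 excess over $33,400 is $780; credit = $8,425 − $780 = $7,645.
Education Credit: $41,200 is at or below the $44,000 threshold, so the full $7,125 applies.
Total: $896 + $7,645 + $7,125 = $15,666.

$15,666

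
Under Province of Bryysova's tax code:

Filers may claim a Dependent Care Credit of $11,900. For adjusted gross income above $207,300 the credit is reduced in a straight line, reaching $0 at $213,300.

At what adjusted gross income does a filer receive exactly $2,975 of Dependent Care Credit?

$2,975 is 2,975/11,900 of the full $11,900, so 8,925/11,900 of the $6,000 range has been used: income = $207,300 + $6,000 × 8,925/11,900 = $211,800.

$211,800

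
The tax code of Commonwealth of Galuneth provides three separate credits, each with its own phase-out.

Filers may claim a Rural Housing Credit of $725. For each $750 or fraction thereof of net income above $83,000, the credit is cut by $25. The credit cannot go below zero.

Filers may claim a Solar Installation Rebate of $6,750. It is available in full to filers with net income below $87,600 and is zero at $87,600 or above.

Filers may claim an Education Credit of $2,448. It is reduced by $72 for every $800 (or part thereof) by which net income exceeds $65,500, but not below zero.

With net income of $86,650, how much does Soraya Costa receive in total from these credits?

Rural Housing Credit: income exceeds $83,000 by $3,650, which is 5 full-or-partial $750 increments; reduction = 5 × $25 = $125, leaving $600.
Solar Installation Rebate: $86,650 is below the $87,600 cutoff, so the full $6,750 applies.
Education Credit: income exceeds $65,500 by $21,150, which is 27 full-or-partial $800 increments; reduction = 27 × $72 = $1,944, leaving $504.
Total: $600 + $6,750 + $504 = $7,854.

$7,854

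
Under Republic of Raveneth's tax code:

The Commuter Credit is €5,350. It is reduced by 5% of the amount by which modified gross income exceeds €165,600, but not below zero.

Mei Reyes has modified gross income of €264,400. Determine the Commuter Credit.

Commuter Credit: 5% of the €98,800 excess over €165,600 is €4,940; credit = €5,350 − €4,940 = €410.

€410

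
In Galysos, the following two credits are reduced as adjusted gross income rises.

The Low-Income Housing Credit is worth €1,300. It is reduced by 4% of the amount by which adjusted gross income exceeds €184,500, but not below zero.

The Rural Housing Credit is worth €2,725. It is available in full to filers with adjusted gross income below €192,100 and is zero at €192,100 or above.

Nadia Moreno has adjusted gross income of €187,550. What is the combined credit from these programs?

€3,903

Low-Income Housing Credit: 4% of the €3,050 excess over €184,500 is €122; credit = €1,300 − €122 = €1,178.
Rural Housing Credit: €187,550 is below the €192,100 cutoff, so the full €2,725 applies.
Total: €1,178 + €2,725 = €3,903.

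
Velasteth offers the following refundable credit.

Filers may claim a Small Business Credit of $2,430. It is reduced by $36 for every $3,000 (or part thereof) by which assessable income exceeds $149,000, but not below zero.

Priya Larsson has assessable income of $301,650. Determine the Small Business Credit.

Small Business Credit: income exceeds $149,000 by $152,650, which is 51 full-or-partial $3,000 increments; reduction = 51 × $36 = $1,836, leaving $594.

$594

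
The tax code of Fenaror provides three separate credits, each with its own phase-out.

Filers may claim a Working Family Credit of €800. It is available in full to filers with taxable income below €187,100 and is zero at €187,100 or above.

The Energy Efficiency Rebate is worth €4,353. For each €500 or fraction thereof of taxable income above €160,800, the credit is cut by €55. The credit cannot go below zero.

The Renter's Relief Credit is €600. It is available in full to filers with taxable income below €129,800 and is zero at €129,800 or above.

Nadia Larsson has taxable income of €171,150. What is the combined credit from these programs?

Working Family Credit: €171,150 is below the €187,100 cutoff, so the full €800 applies.
Energy Efficiency Rebate: income exceeds €160,800 by €10,350, which is 21 full-or-partial €500 increments; reduction = 21 × €55 = €1,155, leaving €3,198.
Renter's Relief Credit: €171,150 meets or exceeds the €129,800 cutoff, so the credit is €0.
Total: €800 + €3,198 + €0 = €3,998.

€3,998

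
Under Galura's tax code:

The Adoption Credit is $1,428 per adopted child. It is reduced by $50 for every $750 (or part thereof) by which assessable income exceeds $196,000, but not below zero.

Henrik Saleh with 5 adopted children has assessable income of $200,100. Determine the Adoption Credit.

$6,840

Adoption Credit: base = 5 × $1,428 = $7,140. income exceeds $196,000 by $4,100, which is 6 full-or-partial $750 increments; reduction = 6 × $50 = $300, leaving $6,840.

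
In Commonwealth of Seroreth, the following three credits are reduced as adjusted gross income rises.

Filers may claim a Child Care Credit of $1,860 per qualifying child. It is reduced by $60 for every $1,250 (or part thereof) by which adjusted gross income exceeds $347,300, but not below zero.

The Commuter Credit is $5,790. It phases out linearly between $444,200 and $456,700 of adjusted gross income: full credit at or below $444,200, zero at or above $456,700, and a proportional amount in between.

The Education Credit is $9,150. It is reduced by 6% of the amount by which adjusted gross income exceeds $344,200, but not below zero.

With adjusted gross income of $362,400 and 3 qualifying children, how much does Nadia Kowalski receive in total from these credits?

$18,648

Child Care Credit: base = 3 × $1,860 = $5,580. income exceeds $347,300 by $15,100, which is 13 full-or-partial $1,250 increments; reduction = 13 × $60 = $780, leaving $4,800.
Commuter Credit: $362,400 is at or below the $444,200 threshold, so the full $5,790 applies.
Education Credit: 6% of the $18,200 excess over $344,200 is $1,092; credit = $9,150 − $1,092 = $8,058.
Total: $4,800 + $5,790 + $8,058 = $18,648.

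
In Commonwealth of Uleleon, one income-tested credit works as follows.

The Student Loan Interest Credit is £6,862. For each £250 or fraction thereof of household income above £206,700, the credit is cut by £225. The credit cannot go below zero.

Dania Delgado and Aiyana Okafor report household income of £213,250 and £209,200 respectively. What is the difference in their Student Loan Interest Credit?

Dania (£213,250): Student Loan Interest Credit: income exceeds £206,700 by £6,550, which is 27 full-or-partial £250 increments; reduction = 27 × £225 = £6,075, leaving £787.
Aiyana (£209,200): Student Loan Interest Credit: income exceeds £206,700 by £2,500, which is 10 full-or-partial £250 increments; reduction = 10 × £225 = £2,250, leaving £4,612.
Difference: |£787 − £4,612| = £3,825.

£3,825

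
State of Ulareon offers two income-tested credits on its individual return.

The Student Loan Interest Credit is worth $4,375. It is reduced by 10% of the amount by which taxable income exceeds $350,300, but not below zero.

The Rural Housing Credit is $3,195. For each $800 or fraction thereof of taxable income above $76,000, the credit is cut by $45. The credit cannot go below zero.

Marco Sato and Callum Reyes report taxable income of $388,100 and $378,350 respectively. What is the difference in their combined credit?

$975

Marco ($388,100): Student Loan Interest Credit: 10% of the $37,800 excess over $350,300 is $3,780; credit = $4,375 − $3,780 = $595. Rural Housing Credit: income exceeds $76,000 by $312,100 → 391 increments × $45 = $17,595 ≥ base, so the credit is $0. total $595 + $0 = $595
Callum ($378,350): Student Loan Interest Credit: 10% of the $28,050 excess over $350,300 is $2,805; credit = $4,375 − $2,805 = $1,570. Rural Housing Credit: income exceeds $76,000 by $302,350 → 378 increments × $45 = $17,010 ≥ base, so the credit is $0. total $1,570 + $0 = $1,570
Difference: |$595 − $1,570| = $975.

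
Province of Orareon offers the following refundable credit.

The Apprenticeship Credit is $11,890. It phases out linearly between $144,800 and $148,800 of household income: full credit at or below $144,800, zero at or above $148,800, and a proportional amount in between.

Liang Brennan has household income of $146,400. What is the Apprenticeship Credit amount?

$7,134

Apprenticeship Credit: $146,400 is $1,600 into a $4,000 phase-out range, leaving 2,400/4,000 of the credit: $11,890 × 2,400/4,000 = $7,134.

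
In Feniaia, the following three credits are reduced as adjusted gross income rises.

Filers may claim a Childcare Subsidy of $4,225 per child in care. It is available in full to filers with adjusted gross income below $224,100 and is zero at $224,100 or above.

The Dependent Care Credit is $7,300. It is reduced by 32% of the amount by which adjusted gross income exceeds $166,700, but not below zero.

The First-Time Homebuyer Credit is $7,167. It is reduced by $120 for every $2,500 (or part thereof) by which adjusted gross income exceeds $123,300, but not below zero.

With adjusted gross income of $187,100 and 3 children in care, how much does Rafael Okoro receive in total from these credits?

$17,494

Childcare Subsidy: base = 3 × $4,225 = $12,675. $187,100 is below the $224,100 cutoff, so the full $12,675 applies.
Dependent Care Credit: 32% of the $20,400 excess over $166,700 is $6,528; credit = $7,300 − $6,528 = $772.
First-Time Homebuyer Credit: income exceeds $123,300 by $63,800, which is 26 full-or-partial $2,500 increments; reduction = 26 × $120 = $3,120, leaving $4,047.
Total: $12,675 + $772 + $4,047 = $17,494.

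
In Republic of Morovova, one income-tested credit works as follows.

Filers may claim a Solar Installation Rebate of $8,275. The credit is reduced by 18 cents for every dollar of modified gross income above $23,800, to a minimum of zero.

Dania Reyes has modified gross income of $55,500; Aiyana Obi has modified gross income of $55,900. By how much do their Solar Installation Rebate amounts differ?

Dania ($55,500): Solar Installation Rebate: 18% of the $31,700 excess over $23,800 is $5,706; credit = $8,275 − $5,706 = $2,569.
Aiyana ($55,900): Solar Installation Rebate: 18% of the $32,100 excess over $23,800 is $5,778; credit = $8,275 − $5,778 = $2,497.
Difference: |$2,569 − $2,497| = $72.

$72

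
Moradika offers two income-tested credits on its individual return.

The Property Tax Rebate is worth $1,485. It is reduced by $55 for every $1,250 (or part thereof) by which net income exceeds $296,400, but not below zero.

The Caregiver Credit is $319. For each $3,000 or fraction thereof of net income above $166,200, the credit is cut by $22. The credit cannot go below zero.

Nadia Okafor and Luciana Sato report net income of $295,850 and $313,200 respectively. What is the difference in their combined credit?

Nadia ($295,850): Property Tax Rebate: $295,850 is at or below the $296,400 threshold, so the full $1,485 applies. Caregiver Credit: income exceeds $166,200 by $129,650 → 44 increments × $22 = $968 ≥ base, so the credit is $0. total $1,485 + $0 = $1,485
Luciana ($313,200): Property Tax Rebate: income exceeds $296,400 by $16,800, which is 14 full-or-partial $1,250 increments; reduction = 14 × $55 = $770, leaving $715. Caregiver Credit: income exceeds $166,200 by $147,000 → 49 increments × $22 = $1,078 ≥ base, so the credit is $0. total $715 + $0 = $715
Difference: |$1,485 − $715| = $770.

$770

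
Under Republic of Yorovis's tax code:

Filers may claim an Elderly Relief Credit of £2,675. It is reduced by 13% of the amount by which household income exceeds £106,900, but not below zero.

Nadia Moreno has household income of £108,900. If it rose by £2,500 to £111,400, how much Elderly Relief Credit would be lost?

£325

At £108,900 — 13% of the £2,000 excess over £106,900 is £260; credit = £2,675 − £260 = £2,415.
At £111,400 — 13% of the £4,500 excess over £106,900 is £585; credit = £2,675 − £585 = £2,090.
Lost: £2,415 − £2,090 = £325.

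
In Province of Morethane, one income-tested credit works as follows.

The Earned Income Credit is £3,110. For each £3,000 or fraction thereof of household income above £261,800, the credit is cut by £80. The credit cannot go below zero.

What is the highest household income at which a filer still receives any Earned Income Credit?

After 38 increments the reduction is 38 × £80 = £3,040, leaving £70; one more increment wipes it out. Increment 38 ends at excess 38 × £3,000 = £114,000, so the highest qualifying income is £261,800 + £114,000 = £375,800.

£375,800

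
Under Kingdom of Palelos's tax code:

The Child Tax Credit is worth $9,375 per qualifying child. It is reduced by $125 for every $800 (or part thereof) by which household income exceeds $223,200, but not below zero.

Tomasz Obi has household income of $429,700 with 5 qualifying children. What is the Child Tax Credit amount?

$14,500

Child Tax Credit: base = 5 × $9,375 = $46,875. income exceeds $223,200 by $206,500, which is 259 full-or-partial $800 increments; reduction = 259 × $125 = $32,375, leaving $14,500.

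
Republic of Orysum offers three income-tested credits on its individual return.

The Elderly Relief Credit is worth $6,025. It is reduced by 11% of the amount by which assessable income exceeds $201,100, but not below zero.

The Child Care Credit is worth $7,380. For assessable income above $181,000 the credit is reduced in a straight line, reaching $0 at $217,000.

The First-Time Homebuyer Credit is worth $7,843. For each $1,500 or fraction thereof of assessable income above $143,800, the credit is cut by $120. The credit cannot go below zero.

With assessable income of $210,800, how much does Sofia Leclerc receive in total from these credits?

Elderly Relief Credit: 11% of the $9,700 excess over $201,100 is $1,067; credit = $6,025 − $1,067 = $4,958.
Child Care Credit: $210,800 is $29,800 into a $36,000 phase-out range, leaving 6,200/36,000 of the credit: $7,380 × 6,200/36,000 = $1,271.
First-Time Homebuyer Credit: income exceeds $143,800 by $67,000, which is 45 full-or-partial $1,500 increments; reduction = 45 × $120 = $5,400, leaving $2,443.
Total: $4,958 + $1,271 + $2,443 = $8,672.

$8,672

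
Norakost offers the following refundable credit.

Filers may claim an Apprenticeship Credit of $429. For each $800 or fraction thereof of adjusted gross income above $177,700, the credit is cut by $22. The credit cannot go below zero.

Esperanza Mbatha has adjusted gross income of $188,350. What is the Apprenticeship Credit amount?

$121

Apprenticeship Credit: income exceeds $177,700 by $10,650, which is 14 full-or-partial $800 increments; reduction = 14 × $22 = $308, leaving $121.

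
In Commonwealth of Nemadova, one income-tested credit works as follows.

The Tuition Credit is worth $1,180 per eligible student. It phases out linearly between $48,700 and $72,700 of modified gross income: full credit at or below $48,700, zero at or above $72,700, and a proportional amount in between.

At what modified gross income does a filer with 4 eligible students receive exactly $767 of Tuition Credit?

Full credit = 4 × $1,180 = $4,720.
$767 is 767/4,720 of the full $4,720, so 3,953/4,720 of the $24,000 range has been used: income = $48,700 + $24,000 × 3,953/4,720 = $68,800.

$68,800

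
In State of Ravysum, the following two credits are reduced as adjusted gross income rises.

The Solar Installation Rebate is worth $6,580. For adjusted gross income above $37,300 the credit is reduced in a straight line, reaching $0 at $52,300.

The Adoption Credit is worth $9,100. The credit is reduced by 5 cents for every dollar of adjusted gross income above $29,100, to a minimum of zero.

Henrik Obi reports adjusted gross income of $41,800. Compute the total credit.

$13,071

Solar Installation Rebate: $41,800 is $4,500 into a $15,000 phase-out range, leaving 10,500/15,000 of the credit: $6,580 × 10,500/15,000 = $4,606.
Adoption Credit: 5% of the $12,700 excess over $29,100 is $635; credit = $9,100 − $635 = $8,465.
Total: $4,606 + $8,465 = $13,071.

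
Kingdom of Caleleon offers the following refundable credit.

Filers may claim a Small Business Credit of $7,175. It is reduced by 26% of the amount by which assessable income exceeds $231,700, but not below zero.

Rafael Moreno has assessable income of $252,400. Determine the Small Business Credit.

Small Business Credit: 26% of the $20,700 excess over $231,700 is $5,382; credit = $7,175 − $5,382 = $1,793.

$1,793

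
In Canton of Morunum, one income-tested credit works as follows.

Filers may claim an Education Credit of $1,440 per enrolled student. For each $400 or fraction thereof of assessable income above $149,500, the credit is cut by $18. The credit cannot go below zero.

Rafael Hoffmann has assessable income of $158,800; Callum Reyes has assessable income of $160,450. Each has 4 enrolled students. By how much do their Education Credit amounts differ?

Rafael ($158,800): Education Credit: base = 4 × $1,440 = $5,760. income exceeds $149,500 by $9,300, which is 24 full-or-partial $400 increments; reduction = 24 × $18 = $432, leaving $5,328.
Callum ($160,450): Education Credit: base = 4 × $1,440 = $5,760. income exceeds $149,500 by $10,950, which is 28 full-or-partial $400 increments; reduction = 28 × $18 = $504, leaving $5,256.
Difference: |$5,328 − $5,256| = $72.

$72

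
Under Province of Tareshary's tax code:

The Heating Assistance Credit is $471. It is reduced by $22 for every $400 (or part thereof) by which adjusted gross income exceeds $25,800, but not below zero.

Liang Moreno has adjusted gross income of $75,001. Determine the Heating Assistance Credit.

Heating Assistance Credit: income exceeds $25,800 by $49,201 → 124 increments × $22 = $2,728 ≥ base, so the credit is $0.

$0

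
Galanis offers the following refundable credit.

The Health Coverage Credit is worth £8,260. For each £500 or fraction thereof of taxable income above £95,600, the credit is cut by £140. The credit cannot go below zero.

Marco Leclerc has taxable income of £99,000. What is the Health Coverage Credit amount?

Health Coverage Credit: income exceeds £95,600 by £3,400, which is 7 full-or-partial £500 increments; reduction = 7 × £140 = £980, leaving £7,280.

£7,280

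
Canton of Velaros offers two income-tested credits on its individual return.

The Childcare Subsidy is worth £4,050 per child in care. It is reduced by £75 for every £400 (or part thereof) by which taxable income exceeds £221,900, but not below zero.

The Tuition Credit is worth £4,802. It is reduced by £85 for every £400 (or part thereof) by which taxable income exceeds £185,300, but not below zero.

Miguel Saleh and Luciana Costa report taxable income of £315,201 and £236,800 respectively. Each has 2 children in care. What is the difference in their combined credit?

£5,250

Miguel (£315,201): Childcare Subsidy: base = 2 × £4,050 = £8,100. income exceeds £221,900 by £93,301 → 234 increments × £75 = £17,550 ≥ base, so the credit is £0. Tuition Credit: income exceeds £185,300 by £129,901 → 325 increments × £85 = £27,625 ≥ base, so the credit is £0. total £0 + £0 = £0
Luciana (£236,800): Childcare Subsidy: base = 2 × £4,050 = £8,100. income exceeds £221,900 by £14,900, which is 38 full-or-partial £400 increments; reduction = 38 × £75 = £2,850, leaving £5,250. Tuition Credit: income exceeds £185,300 by £51,500 → 129 increments × £85 = £10,965 ≥ base, so the credit is £0. total £5,250 + £0 = £5,250
Difference: |£0 − £5,250| = £5,250.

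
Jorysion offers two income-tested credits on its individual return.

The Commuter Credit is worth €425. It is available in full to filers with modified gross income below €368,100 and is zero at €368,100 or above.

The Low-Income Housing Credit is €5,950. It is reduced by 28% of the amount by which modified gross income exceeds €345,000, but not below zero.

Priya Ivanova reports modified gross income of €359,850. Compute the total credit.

Commuter Credit: €359,850 is below the €368,100 cutoff, so the full €425 applies.
Low-Income Housing Credit: 28% of the €14,850 excess over €345,000 is €4,158; credit = €5,950 − €4,158 = €1,792.
Total: €425 + €1,792 = €2,217.

€2,217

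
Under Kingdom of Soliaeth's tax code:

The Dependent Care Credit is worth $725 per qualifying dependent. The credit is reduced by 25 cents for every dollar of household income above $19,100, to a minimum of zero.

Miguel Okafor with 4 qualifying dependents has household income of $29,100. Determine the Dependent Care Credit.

$400

Dependent Care Credit: base = 4 × $725 = $2,900. 25% of the $10,000 excess over $19,100 is $2,500; credit = $2,900 − $2,500 = $400.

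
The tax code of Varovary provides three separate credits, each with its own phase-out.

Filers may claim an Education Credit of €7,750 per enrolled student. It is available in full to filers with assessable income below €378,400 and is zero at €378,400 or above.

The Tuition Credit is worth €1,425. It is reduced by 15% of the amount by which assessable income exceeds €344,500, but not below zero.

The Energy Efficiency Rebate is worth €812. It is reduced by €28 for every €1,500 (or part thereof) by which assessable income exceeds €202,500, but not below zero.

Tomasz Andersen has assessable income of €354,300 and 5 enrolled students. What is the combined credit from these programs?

Education Credit: base = 5 × €7,750 = €38,750. €354,300 is below the €378,400 cutoff, so the full €38,750 applies.
Tuition Credit: 15% of the €9,800 excess over €344,500 is €1,470 ≥ base, so the credit is €0.
Energy Efficiency Rebate: income exceeds €202,500 by €151,800 → 102 increments × €28 = €2,856 ≥ base, so the credit is €0.
Total: €38,750 + €0 + €0 = €38,750.

€38,750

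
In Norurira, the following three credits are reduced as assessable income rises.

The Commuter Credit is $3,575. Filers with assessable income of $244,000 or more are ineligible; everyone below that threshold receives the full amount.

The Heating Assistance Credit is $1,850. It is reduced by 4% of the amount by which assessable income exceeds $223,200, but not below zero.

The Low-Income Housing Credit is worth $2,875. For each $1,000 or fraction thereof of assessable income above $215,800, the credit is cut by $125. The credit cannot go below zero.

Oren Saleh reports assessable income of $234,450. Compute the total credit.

Commuter Credit: $234,450 is below the $244,000 cutoff, so the full $3,575 applies.
Heating Assistance Credit: 4% of the $11,250 excess over $223,200 is $450; credit = $1,850 − $450 = $1,400.
Low-Income Housing Credit: income exceeds $215,800 by $18,650, which is 19 full-or-partial $1,000 increments; reduction = 19 × $125 = $2,375, leaving $500.
Total: $3,575 + $1,400 + $500 = $5,475.

$5,475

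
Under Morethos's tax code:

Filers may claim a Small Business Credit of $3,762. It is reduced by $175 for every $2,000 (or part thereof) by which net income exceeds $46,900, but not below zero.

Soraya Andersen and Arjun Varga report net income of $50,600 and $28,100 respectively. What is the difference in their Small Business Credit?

$350

Soraya ($50,600): Small Business Credit: income exceeds $46,900 by $3,700, which is 2 full-or-partial $2,000 increments; reduction = 2 × $175 = $350, leaving $3,412.
Arjun ($28,100): Small Business Credit: $28,100 is at or below the $46,900 threshold, so the full $3,762 applies.
Difference: |$3,412 − $3,762| = $350.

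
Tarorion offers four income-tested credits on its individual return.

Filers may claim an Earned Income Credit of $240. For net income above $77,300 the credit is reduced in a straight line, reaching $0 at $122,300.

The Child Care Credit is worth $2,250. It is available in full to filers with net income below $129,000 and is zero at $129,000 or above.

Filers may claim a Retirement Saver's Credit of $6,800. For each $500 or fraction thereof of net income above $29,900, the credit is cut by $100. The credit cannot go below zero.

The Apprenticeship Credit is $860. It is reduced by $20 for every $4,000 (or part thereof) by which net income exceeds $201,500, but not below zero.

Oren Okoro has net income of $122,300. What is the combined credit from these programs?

$3,110

Earned Income Credit: $122,300 is at or above $122,300, so the credit is $0.
Child Care Credit: $122,300 is below the $129,000 cutoff, so the full $2,250 applies.
Retirement Saver's Credit: income exceeds $29,900 by $92,400 → 185 increments × $100 = $18,500 ≥ base, so the credit is $0.
Apprenticeship Credit: $122,300 is at or below the $201,500 threshold, so the full $860 applies.
Total: $0 + $2,250 + $0 + $860 = $3,110.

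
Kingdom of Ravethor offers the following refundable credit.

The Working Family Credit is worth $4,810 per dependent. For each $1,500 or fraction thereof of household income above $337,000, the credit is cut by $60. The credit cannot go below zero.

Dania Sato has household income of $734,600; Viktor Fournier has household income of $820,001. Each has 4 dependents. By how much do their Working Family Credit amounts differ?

Dania ($734,600): Working Family Credit: base = 4 × $4,810 = $19,240. income exceeds $337,000 by $397,600, which is 266 full-or-partial $1,500 increments; reduction = 266 × $60 = $15,960, leaving $3,280.
Viktor ($820,001): Working Family Credit: base = 4 × $4,810 = $19,240. income exceeds $337,000 by $483,001 → 323 increments × $60 = $19,380 ≥ base, so the credit is $0.
Difference: |$3,280 − $0| = $3,280.

$3,280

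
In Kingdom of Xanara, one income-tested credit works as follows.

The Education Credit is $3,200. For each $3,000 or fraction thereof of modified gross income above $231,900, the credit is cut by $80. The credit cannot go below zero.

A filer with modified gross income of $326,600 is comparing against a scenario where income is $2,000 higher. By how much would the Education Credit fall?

At $326,600 — income exceeds $231,900 by $94,700, which is 32 full-or-partial $3,000 increments; reduction = 32 × $80 = $2,560, leaving $640.
At $328,600 — income exceeds $231,900 by $96,700, which is 33 full-or-partial $3,000 increments; reduction = 33 × $80 = $2,640, leaving $560.
Lost: $640 − $560 = $80.

$80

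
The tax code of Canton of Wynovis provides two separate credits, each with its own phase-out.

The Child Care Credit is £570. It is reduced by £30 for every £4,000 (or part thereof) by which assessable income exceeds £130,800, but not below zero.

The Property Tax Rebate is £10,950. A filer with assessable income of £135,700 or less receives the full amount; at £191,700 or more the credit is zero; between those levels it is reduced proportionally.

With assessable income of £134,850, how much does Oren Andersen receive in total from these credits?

Child Care Credit: income exceeds £130,800 by £4,050, which is 2 full-or-partial £4,000 increments; reduction = 2 × £30 = £60, leaving £510.
Property Tax Rebate: £134,850 is at or below the £135,700 threshold, so the full £10,950 applies.
Total: £510 + £10,950 = £11,460.

£11,460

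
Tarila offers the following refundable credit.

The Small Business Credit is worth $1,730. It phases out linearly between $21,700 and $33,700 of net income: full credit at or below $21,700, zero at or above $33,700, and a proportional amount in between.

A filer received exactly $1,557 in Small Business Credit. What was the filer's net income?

$22,900

$1,557 is 1,557/1,730 of the full $1,730, so 173/1,730 of the $12,000 range has been used: income = $21,700 + $12,000 × 173/1,730 = $22,900.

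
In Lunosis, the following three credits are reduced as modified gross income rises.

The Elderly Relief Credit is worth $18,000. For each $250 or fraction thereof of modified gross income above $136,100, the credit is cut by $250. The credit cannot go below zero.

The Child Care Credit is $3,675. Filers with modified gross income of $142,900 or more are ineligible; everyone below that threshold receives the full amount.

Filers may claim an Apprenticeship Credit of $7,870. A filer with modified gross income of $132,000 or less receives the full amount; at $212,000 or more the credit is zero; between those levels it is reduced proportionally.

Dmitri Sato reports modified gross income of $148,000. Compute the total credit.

$12,296

Elderly Relief Credit: income exceeds $136,100 by $11,900, which is 48 full-or-partial $250 increments; reduction = 48 × $250 = $12,000, leaving $6,000.
Child Care Credit: $148,000 meets or exceeds the $142,900 cutoff, so the credit is $0.
Apprenticeship Credit: $148,000 is $16,000 into a $80,000 phase-out range, leaving 64,000/80,000 of the credit: $7,870 × 64,000/80,000 = $6,296.
Total: $6,000 + $0 + $6,296 = $12,296.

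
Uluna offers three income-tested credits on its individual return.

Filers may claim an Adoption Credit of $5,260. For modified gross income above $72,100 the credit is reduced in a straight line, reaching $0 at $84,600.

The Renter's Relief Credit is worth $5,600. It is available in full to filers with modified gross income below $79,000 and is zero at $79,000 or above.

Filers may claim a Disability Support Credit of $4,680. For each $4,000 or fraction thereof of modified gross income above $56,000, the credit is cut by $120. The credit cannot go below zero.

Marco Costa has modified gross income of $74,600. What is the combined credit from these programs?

Adoption Credit: $74,600 is $2,500 into a $12,500 phase-out range, leaving 10,000/12,500 of the credit: $5,260 × 10,000/12,500 = $4,208.
Renter's Relief Credit: $74,600 is below the $79,000 cutoff, so the full $5,600 applies.
Disability Support Credit: income exceeds $56,000 by $18,600, which is 5 full-or-partial $4,000 increments; reduction = 5 × $120 = $600, leaving $4,080.
Total: $4,208 + $5,600 + $4,080 = $13,888.

$13,888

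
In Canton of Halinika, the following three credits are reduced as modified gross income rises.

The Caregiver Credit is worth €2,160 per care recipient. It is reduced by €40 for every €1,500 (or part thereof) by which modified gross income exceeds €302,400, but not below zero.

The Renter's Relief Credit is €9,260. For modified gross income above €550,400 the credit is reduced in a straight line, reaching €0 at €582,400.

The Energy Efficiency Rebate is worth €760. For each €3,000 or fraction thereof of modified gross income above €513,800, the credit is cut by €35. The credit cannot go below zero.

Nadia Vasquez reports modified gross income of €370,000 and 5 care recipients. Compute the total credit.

Caregiver Credit: base = 5 × €2,160 = €10,800. income exceeds €302,400 by €67,600, which is 46 full-or-partial €1,500 increments; reduction = 46 × €40 = €1,840, leaving €8,960.
Renter's Relief Credit: €370,000 is at or below the €550,400 threshold, so the full €9,260 applies.
Energy Efficiency Rebate: €370,000 is at or below the €513,800 threshold, so the full €760 applies.
Total: €8,960 + €9,260 + €760 = €18,980.

€18,980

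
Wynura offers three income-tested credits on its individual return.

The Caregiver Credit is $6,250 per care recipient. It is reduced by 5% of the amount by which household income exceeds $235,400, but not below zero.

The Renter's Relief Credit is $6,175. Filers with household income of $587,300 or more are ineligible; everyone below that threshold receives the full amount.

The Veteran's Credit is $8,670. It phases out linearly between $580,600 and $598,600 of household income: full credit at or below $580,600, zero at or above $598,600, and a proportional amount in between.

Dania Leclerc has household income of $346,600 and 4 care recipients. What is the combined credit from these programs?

Caregiver Credit: base = 4 × $6,250 = $25,000. 5% of the $111,200 excess over $235,400 is $5,560; credit = $25,000 − $5,560 = $19,440.
Renter's Relief Credit: $346,600 is below the $587,300 cutoff, so the full $6,175 applies.
Veteran's Credit: $346,600 is at or below the $580,600 threshold, so the full $8,670 applies.
Total: $19,440 + $6,175 + $8,670 = $34,285.

$34,285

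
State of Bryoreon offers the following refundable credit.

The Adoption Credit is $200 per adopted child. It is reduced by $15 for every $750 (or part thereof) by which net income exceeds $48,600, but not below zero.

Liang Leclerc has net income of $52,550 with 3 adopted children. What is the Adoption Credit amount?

Adoption Credit: base = 3 × $200 = $600. income exceeds $48,600 by $3,950, which is 6 full-or-partial $750 increments; reduction = 6 × $15 = $90, leaving $510.

$510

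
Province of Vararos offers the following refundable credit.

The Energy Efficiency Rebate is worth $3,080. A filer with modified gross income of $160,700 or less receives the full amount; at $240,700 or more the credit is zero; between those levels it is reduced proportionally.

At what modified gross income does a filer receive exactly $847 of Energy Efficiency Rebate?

$847 is 847/3,080 of the full $3,080, so 2,233/3,080 of the $80,000 range has been used: income = $160,700 + $80,000 × 2,233/3,080 = $218,700.

$218,700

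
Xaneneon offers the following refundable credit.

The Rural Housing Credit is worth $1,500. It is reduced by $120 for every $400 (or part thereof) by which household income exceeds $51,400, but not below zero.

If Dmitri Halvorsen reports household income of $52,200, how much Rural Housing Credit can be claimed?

$1,260

Rural Housing Credit: income exceeds $51,400 by $800, which is 2 full-or-partial $400 increments; reduction = 2 × $120 = $240, leaving $1,260.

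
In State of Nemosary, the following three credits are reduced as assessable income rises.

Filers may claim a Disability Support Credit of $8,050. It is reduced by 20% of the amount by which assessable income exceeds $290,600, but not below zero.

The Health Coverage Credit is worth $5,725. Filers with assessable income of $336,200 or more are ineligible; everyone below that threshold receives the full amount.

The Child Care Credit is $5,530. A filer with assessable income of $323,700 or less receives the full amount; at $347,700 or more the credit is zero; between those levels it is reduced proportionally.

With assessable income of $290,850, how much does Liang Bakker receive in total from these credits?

Disability Support Credit: 20% of the $250 excess over $290,600 is $50; credit = $8,050 − $50 = $8,000.
Health Coverage Credit: $290,850 is below the $336,200 cutoff, so the full $5,725 applies.
Child Care Credit: $290,850 is at or below the $323,700 threshold, so the full $5,530 applies.
Total: $8,000 + $5,725 + $5,530 = $19,255.

$19,255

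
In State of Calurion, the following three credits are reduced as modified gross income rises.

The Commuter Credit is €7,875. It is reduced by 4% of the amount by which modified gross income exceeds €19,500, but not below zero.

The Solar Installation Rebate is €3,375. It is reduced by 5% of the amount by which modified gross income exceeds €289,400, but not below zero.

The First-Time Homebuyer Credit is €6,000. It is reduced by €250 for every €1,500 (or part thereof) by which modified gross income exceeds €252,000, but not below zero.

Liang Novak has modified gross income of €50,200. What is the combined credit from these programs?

€16,022

Commuter Credit: 4% of the €30,700 excess over €19,500 is €1,228; credit = €7,875 − €1,228 = €6,647.
Solar Installation Rebate: €50,200 is at or below the €289,400 threshold, so the full €3,375 applies.
First-Time Homebuyer Credit: €50,200 is at or below the €252,000 threshold, so the full €6,000 applies.
Total: €6,647 + €3,375 + €6,000 = €16,022.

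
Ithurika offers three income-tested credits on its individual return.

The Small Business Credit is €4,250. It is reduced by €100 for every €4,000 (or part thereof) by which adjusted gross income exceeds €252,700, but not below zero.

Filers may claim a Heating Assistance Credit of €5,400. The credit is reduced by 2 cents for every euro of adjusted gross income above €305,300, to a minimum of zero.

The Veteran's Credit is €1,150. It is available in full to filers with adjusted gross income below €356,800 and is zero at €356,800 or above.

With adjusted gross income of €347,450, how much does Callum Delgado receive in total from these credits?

€7,557

Small Business Credit: income exceeds €252,700 by €94,750, which is 24 full-or-partial €4,000 increments; reduction = 24 × €100 = €2,400, leaving €1,850.
Heating Assistance Credit: 2% of the €42,150 excess over €305,300 is €843; credit = €5,400 − €843 = €4,557.
Veteran's Credit: €347,450 is below the €356,800 cutoff, so the full €1,150 applies.
Total: €1,850 + €4,557 + €1,150 = €7,557.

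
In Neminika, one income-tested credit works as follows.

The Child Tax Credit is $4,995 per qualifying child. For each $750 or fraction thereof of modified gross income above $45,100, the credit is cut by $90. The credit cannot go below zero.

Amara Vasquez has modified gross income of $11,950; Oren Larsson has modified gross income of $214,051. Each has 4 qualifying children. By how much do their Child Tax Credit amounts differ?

Amara ($11,950): Child Tax Credit: base = 4 × $4,995 = $19,980. $11,950 is at or below the $45,100 threshold, so the full $19,980 applies.
Oren ($214,051): Child Tax Credit: base = 4 × $4,995 = $19,980. income exceeds $45,100 by $168,951 → 226 increments × $90 = $20,340 ≥ base, so the credit is $0.
Difference: |$19,980 − $0| = $19,980.

$19,980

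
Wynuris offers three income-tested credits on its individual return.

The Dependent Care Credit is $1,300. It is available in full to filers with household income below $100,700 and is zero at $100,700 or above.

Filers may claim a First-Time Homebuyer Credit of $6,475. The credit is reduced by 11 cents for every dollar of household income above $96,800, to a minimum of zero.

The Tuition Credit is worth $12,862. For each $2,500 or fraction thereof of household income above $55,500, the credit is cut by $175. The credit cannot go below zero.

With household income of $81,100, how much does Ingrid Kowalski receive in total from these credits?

Dependent Care Credit: $81,100 is below the $100,700 cutoff, so the full $1,300 applies.
First-Time Homebuyer Credit: $81,100 is at or below the $96,800 threshold, so the full $6,475 applies.
Tuition Credit: income exceeds $55,500 by $25,600, which is 11 full-or-partial $2,500 increments; reduction = 11 × $175 = $1,925, leaving $10,937.
Total: $1,300 + $6,475 + $10,937 = $18,712.

$18,712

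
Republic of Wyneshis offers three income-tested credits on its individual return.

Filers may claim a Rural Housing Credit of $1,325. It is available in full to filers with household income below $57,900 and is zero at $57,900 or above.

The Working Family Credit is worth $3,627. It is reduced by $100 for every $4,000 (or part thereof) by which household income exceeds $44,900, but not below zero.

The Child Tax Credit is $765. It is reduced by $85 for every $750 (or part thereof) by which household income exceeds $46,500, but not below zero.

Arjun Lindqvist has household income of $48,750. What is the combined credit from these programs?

$5,362

Rural Housing Credit: $48,750 is below the $57,900 cutoff, so the full $1,325 applies.
Working Family Credit: income exceeds $44,900 by $3,850, which is 1 full-or-partial $4,000 increment; reduction = 1 × $100 = $100, leaving $3,527.
Child Tax Credit: income exceeds $46,500 by $2,250, which is 3 full-or-partial $750 increments; reduction = 3 × $85 = $255, leaving $510.
Total: $1,325 + $3,527 + $510 = $5,362.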